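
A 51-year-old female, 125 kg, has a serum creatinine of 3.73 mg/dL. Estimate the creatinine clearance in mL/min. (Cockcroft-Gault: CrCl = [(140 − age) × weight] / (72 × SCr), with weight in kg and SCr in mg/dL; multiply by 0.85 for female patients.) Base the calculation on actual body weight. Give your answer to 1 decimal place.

35.2 mL/min

CrCl = (140 − 51) × 125 / (72 × 3.73) × 0.85 = 11125.0 / 268.56 × 0.85 ≈ 35.2 mL/min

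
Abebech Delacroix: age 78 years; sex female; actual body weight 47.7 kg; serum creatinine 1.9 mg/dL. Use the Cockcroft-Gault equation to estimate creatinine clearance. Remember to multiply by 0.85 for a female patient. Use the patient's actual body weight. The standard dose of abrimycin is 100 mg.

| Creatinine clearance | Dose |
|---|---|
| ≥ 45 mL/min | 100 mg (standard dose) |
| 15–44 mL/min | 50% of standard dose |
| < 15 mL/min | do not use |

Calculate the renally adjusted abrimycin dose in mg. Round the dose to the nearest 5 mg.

CrCl = (140 − 78) × 47.7 / (72 × 1.9) × 0.85 = 2957.4 / 136.80 × 0.85 ≈ 18.4 mL/min
CrCl ≈ 18 mL/min → bracket 15–44 mL/min.
50% of 100 mg = 50 mg

50 mg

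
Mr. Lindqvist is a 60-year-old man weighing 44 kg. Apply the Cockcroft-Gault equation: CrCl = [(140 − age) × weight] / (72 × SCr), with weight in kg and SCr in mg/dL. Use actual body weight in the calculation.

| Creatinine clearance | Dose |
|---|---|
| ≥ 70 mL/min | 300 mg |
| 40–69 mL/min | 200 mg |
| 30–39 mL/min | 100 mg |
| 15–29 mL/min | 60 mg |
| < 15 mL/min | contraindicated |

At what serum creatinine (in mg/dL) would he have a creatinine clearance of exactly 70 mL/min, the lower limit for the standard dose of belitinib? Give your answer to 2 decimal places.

Standard dose requires CrCl ≥ 70 mL/min.
Set (140 − 60) × 44 / (72 × SCr) = 70
SCr = (140 − 60) × 44 / (72 × 70) = 0.698 mg/dL

0.70 mg/dL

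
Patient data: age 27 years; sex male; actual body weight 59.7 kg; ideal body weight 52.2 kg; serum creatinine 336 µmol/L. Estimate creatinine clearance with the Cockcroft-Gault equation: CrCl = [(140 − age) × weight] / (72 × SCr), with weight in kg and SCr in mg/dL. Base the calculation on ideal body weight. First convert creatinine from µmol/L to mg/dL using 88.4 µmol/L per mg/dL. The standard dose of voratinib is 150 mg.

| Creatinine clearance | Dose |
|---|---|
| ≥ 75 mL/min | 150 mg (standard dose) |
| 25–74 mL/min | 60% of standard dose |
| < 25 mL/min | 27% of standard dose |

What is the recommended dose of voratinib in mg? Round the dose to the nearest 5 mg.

SCr = 336 / 88.4 = 3.801 mg/dL
CrCl = (140 − 27) × 52.2 / (72 × 3.801) = 5898.6 / 273.67 ≈ 21.6 mL/min
CrCl ≈ 22 mL/min → bracket < 25 mL/min.
27% of 150 mg = 40.5 mg → 40 mg

40 mg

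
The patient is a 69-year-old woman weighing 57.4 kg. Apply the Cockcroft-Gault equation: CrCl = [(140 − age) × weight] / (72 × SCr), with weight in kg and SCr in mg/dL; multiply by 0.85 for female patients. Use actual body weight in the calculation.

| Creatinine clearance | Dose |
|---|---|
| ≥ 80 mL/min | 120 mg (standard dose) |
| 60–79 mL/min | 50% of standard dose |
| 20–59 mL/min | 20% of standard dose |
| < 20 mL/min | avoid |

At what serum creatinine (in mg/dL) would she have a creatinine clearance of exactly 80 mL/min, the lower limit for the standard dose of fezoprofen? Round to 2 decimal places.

Standard dose requires CrCl ≥ 80 mL/min.
Set (140 − 69) × 57.4 × 0.85 / (72 × SCr) = 80
SCr = (140 − 69) × 57.4 × 0.85 / (72 × 80) = 0.601 mg/dL

0.60 mg/dL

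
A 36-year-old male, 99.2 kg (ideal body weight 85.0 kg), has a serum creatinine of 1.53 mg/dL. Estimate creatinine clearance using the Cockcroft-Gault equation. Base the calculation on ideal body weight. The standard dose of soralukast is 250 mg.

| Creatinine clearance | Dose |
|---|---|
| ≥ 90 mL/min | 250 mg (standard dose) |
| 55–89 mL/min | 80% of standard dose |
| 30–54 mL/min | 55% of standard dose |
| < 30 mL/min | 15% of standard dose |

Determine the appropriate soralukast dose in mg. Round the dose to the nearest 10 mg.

CrCl = (140 − 36) × 85 / (72 × 1.53) = 8840.0 / 110.16 ≈ 80.2 mL/min
CrCl ≈ 80 mL/min → bracket 55–89 mL/min.
80% of 250 mg = 200 mg

200 mg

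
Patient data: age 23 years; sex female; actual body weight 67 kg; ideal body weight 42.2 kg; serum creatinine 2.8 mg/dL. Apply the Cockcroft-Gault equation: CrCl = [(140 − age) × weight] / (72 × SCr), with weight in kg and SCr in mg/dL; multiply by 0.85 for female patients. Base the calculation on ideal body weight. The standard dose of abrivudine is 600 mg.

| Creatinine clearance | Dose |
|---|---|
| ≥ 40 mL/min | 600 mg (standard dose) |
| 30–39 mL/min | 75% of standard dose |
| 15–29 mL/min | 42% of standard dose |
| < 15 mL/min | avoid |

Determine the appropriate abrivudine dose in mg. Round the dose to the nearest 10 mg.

CrCl = (140 − 23) × 42.2 / (72 × 2.8) × 0.85 = 4937.4 / 201.60 × 0.85 ≈ 20.8 mL/min
CrCl ≈ 21 mL/min → bracket 15–29 mL/min.
42% of 600 mg = 252 mg → 250 mg

250 mg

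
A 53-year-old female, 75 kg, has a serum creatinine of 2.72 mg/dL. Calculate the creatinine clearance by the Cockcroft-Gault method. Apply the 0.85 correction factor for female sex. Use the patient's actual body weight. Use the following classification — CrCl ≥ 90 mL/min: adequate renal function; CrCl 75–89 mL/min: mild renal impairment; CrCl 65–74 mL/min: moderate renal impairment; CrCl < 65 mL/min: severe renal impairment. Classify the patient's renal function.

CrCl = (140 − 53) × 75 / (72 × 2.72) × 0.85 = 6525.0 / 195.84 × 0.85 ≈ 28.3 mL/min
28 mL/min falls in the 'severe renal impairment' range.

severe renal impairment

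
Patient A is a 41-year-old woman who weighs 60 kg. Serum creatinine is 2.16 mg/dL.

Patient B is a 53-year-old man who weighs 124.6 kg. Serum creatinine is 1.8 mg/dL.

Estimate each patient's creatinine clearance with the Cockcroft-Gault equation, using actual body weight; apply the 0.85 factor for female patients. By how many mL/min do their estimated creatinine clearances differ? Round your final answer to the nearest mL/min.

Patient A: CrCl = (140 − 41) × 60 / (72 × 2.16) × 0.85 = 5940.0 / 155.52 × 0.85 ≈ 32.5 mL/min
Patient B: CrCl = (140 − 53) × 124.6 / (72 × 1.8) = 10840.2 / 129.60 ≈ 83.6 mL/min
|32.5 − 83.6| = 51.1 mL/min

51 mL/min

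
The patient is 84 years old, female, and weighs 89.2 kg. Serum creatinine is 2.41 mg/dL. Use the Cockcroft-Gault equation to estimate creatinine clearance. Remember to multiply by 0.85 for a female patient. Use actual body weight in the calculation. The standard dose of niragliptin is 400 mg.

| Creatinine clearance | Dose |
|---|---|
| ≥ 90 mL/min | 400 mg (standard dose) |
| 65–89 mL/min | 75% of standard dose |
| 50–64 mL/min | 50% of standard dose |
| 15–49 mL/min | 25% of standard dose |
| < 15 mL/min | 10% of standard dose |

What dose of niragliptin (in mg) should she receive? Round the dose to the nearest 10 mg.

CrCl = (140 − 84) × 89.2 / (72 × 2.41) × 0.85 = 4995.2 / 173.52 × 0.85 ≈ 24.5 mL/min
CrCl ≈ 24 mL/min → bracket 15–49 mL/min.
25% of 400 mg = 100 mg

100 mg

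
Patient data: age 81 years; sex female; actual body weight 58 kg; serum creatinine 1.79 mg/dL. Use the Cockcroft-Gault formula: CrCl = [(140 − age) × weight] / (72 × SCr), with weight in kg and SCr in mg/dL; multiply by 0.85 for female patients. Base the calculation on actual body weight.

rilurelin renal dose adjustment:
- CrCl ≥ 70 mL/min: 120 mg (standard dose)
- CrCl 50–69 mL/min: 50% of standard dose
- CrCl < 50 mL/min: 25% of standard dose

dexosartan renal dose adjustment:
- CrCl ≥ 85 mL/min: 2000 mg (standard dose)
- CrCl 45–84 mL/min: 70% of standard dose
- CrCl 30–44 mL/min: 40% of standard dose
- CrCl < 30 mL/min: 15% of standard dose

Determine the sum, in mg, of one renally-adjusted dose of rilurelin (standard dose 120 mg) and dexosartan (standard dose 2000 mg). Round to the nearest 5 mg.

330 mg

CrCl = (140 − 81) × 58 / (72 × 1.79) × 0.85 = 3422.0 / 128.88 × 0.85 ≈ 22.6 mL/min
CrCl ≈ 23 mL/min.
rilurelin: < 50 mL/min → 25% of 120 mg = 30 mg.
dexosartan: < 30 mL/min → 15% of 2000 mg = 300 mg.
Total = 30 + 300 = 330 mg.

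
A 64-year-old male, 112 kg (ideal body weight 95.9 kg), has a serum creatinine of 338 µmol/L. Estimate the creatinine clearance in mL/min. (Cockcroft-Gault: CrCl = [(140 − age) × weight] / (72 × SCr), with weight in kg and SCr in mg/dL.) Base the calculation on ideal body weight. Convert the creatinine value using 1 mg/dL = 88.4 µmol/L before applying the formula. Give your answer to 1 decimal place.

SCr = 338 / 88.4 = 3.824 mg/dL
CrCl = (140 − 64) × 95.9 / (72 × 3.824) = 7288.4 / 275.33 ≈ 26.5 mL/min

26.5 mL/min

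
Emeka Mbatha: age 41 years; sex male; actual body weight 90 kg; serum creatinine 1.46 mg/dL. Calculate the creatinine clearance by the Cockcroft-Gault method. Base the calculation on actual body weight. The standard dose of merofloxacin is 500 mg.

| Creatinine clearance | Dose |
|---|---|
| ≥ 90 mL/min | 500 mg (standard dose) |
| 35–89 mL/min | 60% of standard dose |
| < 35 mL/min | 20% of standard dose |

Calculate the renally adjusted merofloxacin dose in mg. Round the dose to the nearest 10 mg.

300 mg

CrCl = (140 − 41) × 90 / (72 × 1.46) = 8910.0 / 105.12 ≈ 84.8 mL/min
CrCl ≈ 85 mL/min → bracket 35–89 mL/min.
60% of 500 mg = 300 mg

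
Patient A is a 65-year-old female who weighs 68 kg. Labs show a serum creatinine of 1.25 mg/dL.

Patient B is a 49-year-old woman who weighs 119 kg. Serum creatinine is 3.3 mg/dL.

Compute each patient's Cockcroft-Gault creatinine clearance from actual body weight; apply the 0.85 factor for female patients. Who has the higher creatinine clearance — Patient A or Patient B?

Patient A: CrCl = (140 − 65) × 68 / (72 × 1.25) × 0.85 = 5100.0 / 90.00 × 0.85 ≈ 48.2 mL/min
Patient B: CrCl = (140 − 49) × 119 / (72 × 3.3) × 0.85 = 10829.0 / 237.60 × 0.85 ≈ 38.7 mL/min
48.2 vs 38.7 mL/min → Patient A is higher.

Patient A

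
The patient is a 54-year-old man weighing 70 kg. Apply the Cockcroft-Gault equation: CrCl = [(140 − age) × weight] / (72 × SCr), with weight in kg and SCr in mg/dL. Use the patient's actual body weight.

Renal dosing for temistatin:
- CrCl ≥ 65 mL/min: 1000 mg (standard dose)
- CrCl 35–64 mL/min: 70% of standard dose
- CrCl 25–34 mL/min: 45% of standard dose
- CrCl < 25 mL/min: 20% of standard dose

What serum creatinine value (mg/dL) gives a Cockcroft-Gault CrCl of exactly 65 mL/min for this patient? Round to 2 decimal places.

1.29 mg/dL

Standard dose requires CrCl ≥ 65 mL/min.
Set (140 − 54) × 70 / (72 × SCr) = 65
SCr = (140 − 54) × 70 / (72 × 65) = 1.286 mg/dL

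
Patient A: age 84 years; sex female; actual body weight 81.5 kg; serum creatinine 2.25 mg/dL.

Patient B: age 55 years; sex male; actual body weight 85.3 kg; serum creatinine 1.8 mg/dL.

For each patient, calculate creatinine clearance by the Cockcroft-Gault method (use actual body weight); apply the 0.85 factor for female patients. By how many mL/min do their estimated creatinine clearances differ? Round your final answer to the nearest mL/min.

Patient A: CrCl = (140 − 84) × 81.5 / (72 × 2.25) × 0.85 = 4564.0 / 162.00 × 0.85 ≈ 23.9 mL/min
Patient B: CrCl = (140 − 55) × 85.3 / (72 × 1.8) = 7250.5 / 129.60 ≈ 55.9 mL/min
|23.9 − 55.9| = 32.0 mL/min

32 mL/min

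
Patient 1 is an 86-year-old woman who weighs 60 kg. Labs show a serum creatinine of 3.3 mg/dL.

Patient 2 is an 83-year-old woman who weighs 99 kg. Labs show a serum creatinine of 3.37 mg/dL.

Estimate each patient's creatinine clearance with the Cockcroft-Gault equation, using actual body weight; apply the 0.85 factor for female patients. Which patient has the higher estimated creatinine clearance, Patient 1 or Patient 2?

Patient 1: CrCl = (140 − 86) × 60 / (72 × 3.3) × 0.85 = 3240.0 / 237.60 × 0.85 ≈ 11.6 mL/min
Patient 2: CrCl = (140 − 83) × 99 / (72 × 3.37) × 0.85 = 5643.0 / 242.64 × 0.85 ≈ 19.8 mL/min
11.6 vs 19.8 mL/min → Patient 2 is higher.

Patient 2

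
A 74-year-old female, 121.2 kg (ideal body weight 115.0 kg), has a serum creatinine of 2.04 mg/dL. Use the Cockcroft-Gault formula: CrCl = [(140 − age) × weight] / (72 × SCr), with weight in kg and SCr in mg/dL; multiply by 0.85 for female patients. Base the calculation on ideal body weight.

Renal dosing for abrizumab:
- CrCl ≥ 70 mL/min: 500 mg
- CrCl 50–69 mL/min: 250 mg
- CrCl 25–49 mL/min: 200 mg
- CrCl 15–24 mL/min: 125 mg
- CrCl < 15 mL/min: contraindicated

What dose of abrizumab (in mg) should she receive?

200 mg

CrCl = (140 − 74) × 115 / (72 × 2.04) × 0.85 = 7590.0 / 146.88 × 0.85 ≈ 43.9 mL/min
CrCl ≈ 44 mL/min → bracket 25–49 mL/min.
Dose for this bracket: 200 mg.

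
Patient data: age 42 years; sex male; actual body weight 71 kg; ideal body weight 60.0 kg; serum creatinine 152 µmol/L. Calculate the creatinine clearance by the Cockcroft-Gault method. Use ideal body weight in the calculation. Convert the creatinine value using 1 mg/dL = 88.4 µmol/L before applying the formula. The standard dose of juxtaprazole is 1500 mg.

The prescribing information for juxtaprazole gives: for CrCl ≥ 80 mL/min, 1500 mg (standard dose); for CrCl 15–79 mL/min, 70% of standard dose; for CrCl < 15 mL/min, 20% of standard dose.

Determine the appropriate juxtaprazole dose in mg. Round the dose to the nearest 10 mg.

SCr = 152 / 88.4 = 1.719 mg/dL
CrCl = (140 − 42) × 60 / (72 × 1.719) = 5880.0 / 123.77 ≈ 47.5 mL/min
CrCl ≈ 47 mL/min → bracket 15–79 mL/min.
70% of 1500 mg = 1050 mg

1050 mg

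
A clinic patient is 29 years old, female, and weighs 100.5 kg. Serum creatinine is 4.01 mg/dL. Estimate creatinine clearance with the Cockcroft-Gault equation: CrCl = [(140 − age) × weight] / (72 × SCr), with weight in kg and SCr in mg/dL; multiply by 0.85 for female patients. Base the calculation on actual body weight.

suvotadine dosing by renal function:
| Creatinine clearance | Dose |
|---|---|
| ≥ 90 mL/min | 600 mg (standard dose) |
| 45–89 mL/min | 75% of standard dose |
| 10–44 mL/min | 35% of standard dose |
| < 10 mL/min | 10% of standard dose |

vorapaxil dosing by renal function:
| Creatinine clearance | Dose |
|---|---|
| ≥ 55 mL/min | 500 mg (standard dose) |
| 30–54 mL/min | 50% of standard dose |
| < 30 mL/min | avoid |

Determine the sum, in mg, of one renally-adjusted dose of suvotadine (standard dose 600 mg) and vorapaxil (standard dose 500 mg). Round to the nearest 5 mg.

460 mg

CrCl = (140 − 29) × 100.5 / (72 × 4.01) × 0.85 = 11155.5 / 288.72 × 0.85 ≈ 32.8 mL/min
CrCl ≈ 33 mL/min.
suvotadine: 10–44 mL/min → 35% of 600 mg = 210 mg.
vorapaxil: 30–54 mL/min → 50% of 500 mg = 250 mg.
Total = 210 + 250 = 460 mg.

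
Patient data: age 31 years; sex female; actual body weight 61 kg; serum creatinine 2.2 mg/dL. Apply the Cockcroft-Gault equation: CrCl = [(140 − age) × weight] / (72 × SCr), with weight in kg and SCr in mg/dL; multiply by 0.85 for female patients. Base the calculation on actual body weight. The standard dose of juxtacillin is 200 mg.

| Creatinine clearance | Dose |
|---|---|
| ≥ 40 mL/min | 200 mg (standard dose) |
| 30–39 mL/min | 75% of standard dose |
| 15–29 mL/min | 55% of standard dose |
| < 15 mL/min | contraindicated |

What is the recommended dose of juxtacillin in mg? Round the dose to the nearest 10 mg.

150 mg

CrCl = (140 − 31) × 61 / (72 × 2.2) × 0.85 = 6649.0 / 158.40 × 0.85 ≈ 35.7 mL/min
CrCl ≈ 36 mL/min → bracket 30–39 mL/min.
75% of 200 mg = 150 mg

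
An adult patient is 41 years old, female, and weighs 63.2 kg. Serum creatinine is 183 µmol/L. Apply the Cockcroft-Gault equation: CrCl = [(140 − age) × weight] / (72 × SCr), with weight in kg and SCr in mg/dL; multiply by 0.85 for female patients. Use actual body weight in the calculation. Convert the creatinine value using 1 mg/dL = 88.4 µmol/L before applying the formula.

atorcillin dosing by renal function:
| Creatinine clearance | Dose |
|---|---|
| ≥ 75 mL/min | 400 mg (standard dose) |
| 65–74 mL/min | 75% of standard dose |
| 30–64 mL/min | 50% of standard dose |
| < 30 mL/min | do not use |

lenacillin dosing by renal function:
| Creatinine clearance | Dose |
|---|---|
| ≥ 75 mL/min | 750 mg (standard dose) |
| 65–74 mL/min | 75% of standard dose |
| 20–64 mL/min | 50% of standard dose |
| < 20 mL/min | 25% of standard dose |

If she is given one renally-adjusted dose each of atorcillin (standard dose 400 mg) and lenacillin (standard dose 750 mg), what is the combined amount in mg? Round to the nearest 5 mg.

SCr = 183 / 88.4 = 2.07 mg/dL
CrCl = (140 − 41) × 63.2 / (72 × 2.07) × 0.85 = 6256.8 / 149.04 × 0.85 ≈ 35.7 mL/min
CrCl ≈ 36 mL/min.
atorcillin: 30–64 mL/min → 50% of 400 mg = 200 mg.
lenacillin: 20–64 mL/min → 50% of 750 mg = 375 mg.
Total = 200 + 375 = 575 mg.

575 mg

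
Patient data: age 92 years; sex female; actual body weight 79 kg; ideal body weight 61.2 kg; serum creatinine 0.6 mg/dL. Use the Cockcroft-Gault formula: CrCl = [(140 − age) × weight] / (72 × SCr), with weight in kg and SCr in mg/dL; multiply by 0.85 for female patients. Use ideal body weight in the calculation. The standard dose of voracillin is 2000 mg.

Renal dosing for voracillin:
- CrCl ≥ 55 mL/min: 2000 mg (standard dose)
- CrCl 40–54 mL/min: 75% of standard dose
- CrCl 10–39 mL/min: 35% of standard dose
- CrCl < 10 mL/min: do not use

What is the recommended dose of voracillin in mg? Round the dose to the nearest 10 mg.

CrCl = (140 − 92) × 61.2 / (72 × 0.6) × 0.85 = 2937.6 / 43.20 × 0.85 ≈ 57.8 mL/min
CrCl ≈ 58 mL/min → bracket ≥ 55 mL/min.
100% of 2000 mg = 2000 mg

2000 mg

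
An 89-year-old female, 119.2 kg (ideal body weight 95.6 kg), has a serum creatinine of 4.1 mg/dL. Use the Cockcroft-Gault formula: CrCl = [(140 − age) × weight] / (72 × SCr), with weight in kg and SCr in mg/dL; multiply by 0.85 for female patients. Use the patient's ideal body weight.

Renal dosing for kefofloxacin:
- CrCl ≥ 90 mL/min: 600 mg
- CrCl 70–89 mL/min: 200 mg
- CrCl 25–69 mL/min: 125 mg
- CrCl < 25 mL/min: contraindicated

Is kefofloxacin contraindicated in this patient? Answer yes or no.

yes

CrCl = (140 − 89) × 95.6 / (72 × 4.1) × 0.85 = 4875.6 / 295.20 × 0.85 ≈ 14.0 mL/min
CrCl ≈ 14 mL/min, which is < 25 mL/min.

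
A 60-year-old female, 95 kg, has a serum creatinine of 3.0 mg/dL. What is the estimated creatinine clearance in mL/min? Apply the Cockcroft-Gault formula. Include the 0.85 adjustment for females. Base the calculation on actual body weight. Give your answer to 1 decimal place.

29.9 mL/min

CrCl = (140 − 60) × 95 / (72 × 3) × 0.85 = 7600.0 / 216.00 × 0.85 ≈ 29.9 mL/min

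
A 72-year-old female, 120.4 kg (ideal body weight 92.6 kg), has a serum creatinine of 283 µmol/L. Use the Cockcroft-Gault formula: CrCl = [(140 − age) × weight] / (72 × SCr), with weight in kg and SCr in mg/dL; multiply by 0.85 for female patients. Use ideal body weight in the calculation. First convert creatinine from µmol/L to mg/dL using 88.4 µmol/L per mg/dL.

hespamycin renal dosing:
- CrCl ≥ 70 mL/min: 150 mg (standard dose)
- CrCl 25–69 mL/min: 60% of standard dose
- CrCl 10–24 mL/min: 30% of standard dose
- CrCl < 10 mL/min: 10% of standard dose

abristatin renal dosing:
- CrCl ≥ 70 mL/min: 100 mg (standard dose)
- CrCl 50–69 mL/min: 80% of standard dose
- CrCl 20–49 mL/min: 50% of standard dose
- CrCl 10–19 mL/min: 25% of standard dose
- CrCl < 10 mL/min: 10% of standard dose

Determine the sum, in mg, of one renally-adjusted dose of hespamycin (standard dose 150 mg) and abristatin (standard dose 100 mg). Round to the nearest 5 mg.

95 mg

SCr = 283 / 88.4 = 3.201 mg/dL
CrCl = (140 − 72) × 92.6 / (72 × 3.201) × 0.85 = 6296.8 / 230.47 × 0.85 ≈ 23.2 mL/min
CrCl ≈ 23 mL/min.
hespamycin: 10–24 mL/min → 30% of 150 mg = 45 mg.
abristatin: 20–49 mL/min → 50% of 100 mg = 50 mg.
Total = 45 + 50 = 95 mg.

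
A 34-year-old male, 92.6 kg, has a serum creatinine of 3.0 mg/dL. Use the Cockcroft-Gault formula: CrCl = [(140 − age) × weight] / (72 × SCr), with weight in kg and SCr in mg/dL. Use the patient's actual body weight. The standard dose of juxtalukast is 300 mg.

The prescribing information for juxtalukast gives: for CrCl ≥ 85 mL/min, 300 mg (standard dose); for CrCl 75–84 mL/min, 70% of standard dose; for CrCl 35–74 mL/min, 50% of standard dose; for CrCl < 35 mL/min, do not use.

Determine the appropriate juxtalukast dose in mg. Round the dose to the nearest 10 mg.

CrCl = (140 − 34) × 92.6 / (72 × 3) = 9815.6 / 216.00 ≈ 45.4 mL/min
CrCl ≈ 45 mL/min → bracket 35–74 mL/min.
50% of 300 mg = 150 mg

150 mg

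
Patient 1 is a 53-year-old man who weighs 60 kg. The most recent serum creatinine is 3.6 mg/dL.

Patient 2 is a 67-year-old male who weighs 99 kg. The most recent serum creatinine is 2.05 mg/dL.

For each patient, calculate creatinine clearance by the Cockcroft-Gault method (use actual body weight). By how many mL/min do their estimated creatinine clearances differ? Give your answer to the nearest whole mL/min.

29 mL/min

Patient 1: CrCl = (140 − 53) × 60 / (72 × 3.6) = 5220.0 / 259.20 ≈ 20.1 mL/min
Patient 2: CrCl = (140 − 67) × 99 / (72 × 2.05) = 7227.0 / 147.60 ≈ 49.0 mL/min
|20.1 − 49.0| = 28.9 mL/min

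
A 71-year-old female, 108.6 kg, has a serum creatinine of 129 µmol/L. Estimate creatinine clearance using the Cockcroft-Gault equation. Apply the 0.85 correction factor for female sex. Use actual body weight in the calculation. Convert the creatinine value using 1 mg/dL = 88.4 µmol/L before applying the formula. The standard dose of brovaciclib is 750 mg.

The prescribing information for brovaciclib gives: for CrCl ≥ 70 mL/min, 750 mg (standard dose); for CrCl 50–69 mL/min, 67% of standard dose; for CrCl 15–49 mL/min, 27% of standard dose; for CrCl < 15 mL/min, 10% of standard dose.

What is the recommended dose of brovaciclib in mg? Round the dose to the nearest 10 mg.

SCr = 129 / 88.4 = 1.459 mg/dL
CrCl = (140 − 71) × 108.6 / (72 × 1.459) × 0.85 = 7493.4 / 105.05 × 0.85 ≈ 60.6 mL/min
CrCl ≈ 61 mL/min → bracket 50–69 mL/min.
67% of 750 mg = 502.5 mg → 500 mg

500 mg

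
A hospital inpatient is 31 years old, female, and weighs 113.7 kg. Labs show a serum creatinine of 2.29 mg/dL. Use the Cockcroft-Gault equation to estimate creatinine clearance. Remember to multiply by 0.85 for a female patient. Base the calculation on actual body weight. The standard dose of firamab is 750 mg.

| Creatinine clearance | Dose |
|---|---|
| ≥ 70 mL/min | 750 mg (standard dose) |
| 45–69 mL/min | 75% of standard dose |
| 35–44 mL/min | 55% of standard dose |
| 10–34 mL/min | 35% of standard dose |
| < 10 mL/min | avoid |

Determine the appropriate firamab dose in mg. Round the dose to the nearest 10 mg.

CrCl = (140 − 31) × 113.7 / (72 × 2.29) × 0.85 = 12393.3 / 164.88 × 0.85 ≈ 63.9 mL/min
CrCl ≈ 64 mL/min → bracket 45–69 mL/min.
75% of 750 mg = 562.5 mg → 560 mg

560 mg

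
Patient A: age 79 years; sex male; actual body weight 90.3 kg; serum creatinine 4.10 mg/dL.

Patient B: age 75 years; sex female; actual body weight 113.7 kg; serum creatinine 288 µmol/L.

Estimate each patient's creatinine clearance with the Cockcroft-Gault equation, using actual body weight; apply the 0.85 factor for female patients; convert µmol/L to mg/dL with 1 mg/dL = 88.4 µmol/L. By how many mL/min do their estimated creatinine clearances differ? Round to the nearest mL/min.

8 mL/min

Patient A: CrCl = (140 − 79) × 90.3 / (72 × 4.1) = 5508.3 / 295.20 ≈ 18.7 mL/min
Patient B: SCr = 288 / 88.4 = 3.258 mg/dL
Patient B: CrCl = (140 − 75) × 113.7 / (72 × 3.258) × 0.85 = 7390.5 / 234.58 × 0.85 ≈ 26.8 mL/min
|18.7 − 26.8| = 8.1 mL/min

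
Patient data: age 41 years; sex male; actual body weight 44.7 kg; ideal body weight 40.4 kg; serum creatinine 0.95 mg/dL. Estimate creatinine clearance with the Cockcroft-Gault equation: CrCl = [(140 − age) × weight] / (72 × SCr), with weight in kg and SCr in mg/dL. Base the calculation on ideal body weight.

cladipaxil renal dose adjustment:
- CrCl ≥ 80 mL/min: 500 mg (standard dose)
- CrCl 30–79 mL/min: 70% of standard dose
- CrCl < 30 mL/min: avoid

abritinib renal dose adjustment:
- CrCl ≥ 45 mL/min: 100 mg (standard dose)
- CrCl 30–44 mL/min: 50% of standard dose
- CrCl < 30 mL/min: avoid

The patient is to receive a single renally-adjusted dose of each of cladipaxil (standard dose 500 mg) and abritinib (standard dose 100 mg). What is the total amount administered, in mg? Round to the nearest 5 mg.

450 mg

CrCl = (140 − 41) × 40.4 / (72 × 0.95) = 3999.6 / 68.40 ≈ 58.5 mL/min
CrCl ≈ 58 mL/min.
cladipaxil: 30–79 mL/min → 70% of 500 mg = 350 mg.
abritinib: ≥ 45 mL/min → 100% of 100 mg = 100 mg.
Total = 350 + 100 = 450 mg.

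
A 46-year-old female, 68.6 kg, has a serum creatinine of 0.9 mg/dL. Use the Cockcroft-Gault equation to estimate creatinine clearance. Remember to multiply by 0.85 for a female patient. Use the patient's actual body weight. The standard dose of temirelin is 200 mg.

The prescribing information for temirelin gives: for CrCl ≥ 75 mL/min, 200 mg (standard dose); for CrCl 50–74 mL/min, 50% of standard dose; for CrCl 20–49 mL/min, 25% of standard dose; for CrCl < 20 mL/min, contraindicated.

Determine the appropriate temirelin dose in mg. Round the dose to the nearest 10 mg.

CrCl = (140 − 46) × 68.6 / (72 × 0.9) × 0.85 = 6448.4 / 64.80 × 0.85 ≈ 84.6 mL/min
CrCl ≈ 85 mL/min → bracket ≥ 75 mL/min.
100% of 200 mg = 200 mg

200 mg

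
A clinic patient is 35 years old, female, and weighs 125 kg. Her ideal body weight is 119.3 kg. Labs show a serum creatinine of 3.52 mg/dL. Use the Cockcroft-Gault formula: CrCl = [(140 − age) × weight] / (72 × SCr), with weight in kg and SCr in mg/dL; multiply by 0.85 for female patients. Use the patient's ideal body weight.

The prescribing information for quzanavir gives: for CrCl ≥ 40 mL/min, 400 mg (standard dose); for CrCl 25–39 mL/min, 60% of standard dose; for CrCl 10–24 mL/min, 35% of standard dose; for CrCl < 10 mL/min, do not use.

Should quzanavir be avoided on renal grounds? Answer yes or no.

CrCl = (140 − 35) × 119.3 / (72 × 3.52) × 0.85 = 12526.5 / 253.44 × 0.85 ≈ 42.0 mL/min
CrCl ≈ 42 mL/min, which is ≥ 10 mL/min.

no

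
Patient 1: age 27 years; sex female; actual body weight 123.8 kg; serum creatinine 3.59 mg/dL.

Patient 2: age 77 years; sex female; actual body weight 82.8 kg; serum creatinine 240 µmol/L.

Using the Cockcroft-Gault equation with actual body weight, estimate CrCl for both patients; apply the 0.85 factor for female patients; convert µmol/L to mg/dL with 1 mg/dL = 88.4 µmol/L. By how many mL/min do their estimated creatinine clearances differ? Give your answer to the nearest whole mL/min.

Patient 1: CrCl = (140 − 27) × 123.8 / (72 × 3.59) × 0.85 = 13989.4 / 258.48 × 0.85 ≈ 46.0 mL/min
Patient 2: SCr = 240 / 88.4 = 2.715 mg/dL
Patient 2: CrCl = (140 − 77) × 82.8 / (72 × 2.715) × 0.85 = 5216.4 / 195.48 × 0.85 ≈ 22.7 mL/min
|46.0 − 22.7| = 23.3 mL/min

23 mL/min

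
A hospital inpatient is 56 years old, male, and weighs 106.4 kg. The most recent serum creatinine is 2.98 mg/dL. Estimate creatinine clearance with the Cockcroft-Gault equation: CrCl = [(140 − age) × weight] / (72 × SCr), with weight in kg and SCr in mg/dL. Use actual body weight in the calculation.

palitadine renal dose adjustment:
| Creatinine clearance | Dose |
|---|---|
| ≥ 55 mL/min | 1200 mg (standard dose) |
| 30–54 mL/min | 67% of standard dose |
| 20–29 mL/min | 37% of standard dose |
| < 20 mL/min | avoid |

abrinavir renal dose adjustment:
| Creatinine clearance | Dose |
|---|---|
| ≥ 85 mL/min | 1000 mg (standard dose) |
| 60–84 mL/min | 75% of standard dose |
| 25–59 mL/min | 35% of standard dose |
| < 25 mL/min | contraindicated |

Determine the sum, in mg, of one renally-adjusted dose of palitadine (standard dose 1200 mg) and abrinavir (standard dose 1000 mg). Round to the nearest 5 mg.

CrCl = (140 − 56) × 106.4 / (72 × 2.98) = 8937.6 / 214.56 ≈ 41.7 mL/min
CrCl ≈ 42 mL/min.
palitadine: 30–54 mL/min → 67% of 1200 mg = 804 mg.
abrinavir: 25–59 mL/min → 35% of 1000 mg = 350 mg.
Total = 804 + 350 = 1154 mg.

1155 mg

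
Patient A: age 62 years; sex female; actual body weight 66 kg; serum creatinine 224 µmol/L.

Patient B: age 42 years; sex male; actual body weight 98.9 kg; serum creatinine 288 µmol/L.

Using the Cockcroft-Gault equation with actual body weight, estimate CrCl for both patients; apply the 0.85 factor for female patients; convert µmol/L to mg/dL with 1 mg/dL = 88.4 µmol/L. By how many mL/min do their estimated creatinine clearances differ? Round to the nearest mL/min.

Patient A: SCr = 224 / 88.4 = 2.534 mg/dL
Patient A: CrCl = (140 − 62) × 66 / (72 × 2.534) × 0.85 = 5148.0 / 182.45 × 0.85 ≈ 24.0 mL/min
Patient B: SCr = 288 / 88.4 = 3.258 mg/dL
Patient B: CrCl = (140 − 42) × 98.9 / (72 × 3.258) = 9692.2 / 234.58 ≈ 41.3 mL/min
|24.0 − 41.3| = 17.3 mL/min

17 mL/min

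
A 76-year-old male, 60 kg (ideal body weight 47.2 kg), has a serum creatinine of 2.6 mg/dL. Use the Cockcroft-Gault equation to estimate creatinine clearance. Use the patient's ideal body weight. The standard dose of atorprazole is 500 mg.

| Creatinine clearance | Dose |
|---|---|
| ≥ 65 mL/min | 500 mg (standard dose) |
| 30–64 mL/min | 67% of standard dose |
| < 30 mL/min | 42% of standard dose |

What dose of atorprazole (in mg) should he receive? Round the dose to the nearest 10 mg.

210 mg

CrCl = (140 − 76) × 47.2 / (72 × 2.6) = 3020.8 / 187.20 ≈ 16.1 mL/min
CrCl ≈ 16 mL/min → bracket < 30 mL/min.
42% of 500 mg = 210 mg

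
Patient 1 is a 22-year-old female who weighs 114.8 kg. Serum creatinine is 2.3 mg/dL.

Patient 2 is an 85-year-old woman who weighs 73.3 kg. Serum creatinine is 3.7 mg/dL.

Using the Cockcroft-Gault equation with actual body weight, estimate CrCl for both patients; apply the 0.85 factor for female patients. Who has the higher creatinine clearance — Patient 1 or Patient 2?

Patient 1: CrCl = (140 − 22) × 114.8 / (72 × 2.3) × 0.85 = 13546.4 / 165.60 × 0.85 ≈ 69.5 mL/min
Patient 2: CrCl = (140 − 85) × 73.3 / (72 × 3.7) × 0.85 = 4031.5 / 266.40 × 0.85 ≈ 12.9 mL/min
69.5 vs 12.9 mL/min → Patient 1 is higher.

Patient 1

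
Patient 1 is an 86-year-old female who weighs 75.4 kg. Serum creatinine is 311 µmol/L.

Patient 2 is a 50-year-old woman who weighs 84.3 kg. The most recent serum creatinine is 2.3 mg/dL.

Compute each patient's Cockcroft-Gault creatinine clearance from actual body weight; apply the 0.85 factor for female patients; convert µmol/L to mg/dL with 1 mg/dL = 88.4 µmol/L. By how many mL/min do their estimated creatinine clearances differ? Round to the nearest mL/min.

25 mL/min

Patient 1: SCr = 311 / 88.4 = 3.518 mg/dL
Patient 1: CrCl = (140 − 86) × 75.4 / (72 × 3.518) × 0.85 = 4071.6 / 253.30 × 0.85 ≈ 13.7 mL/min
Patient 2: CrCl = (140 − 50) × 84.3 / (72 × 2.3) × 0.85 = 7587.0 / 165.60 × 0.85 ≈ 38.9 mL/min
|13.7 − 38.9| = 25.2 mL/min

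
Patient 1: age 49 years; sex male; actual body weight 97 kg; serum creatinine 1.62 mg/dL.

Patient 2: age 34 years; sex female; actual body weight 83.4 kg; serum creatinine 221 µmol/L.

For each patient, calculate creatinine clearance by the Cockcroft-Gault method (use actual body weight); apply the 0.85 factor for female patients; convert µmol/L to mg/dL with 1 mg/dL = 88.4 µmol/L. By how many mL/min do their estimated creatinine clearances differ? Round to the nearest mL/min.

Patient 1: CrCl = (140 − 49) × 97 / (72 × 1.62) = 8827.0 / 116.64 ≈ 75.7 mL/min
Patient 2: SCr = 221 / 88.4 = 2.5 mg/dL
Patient 2: CrCl = (140 − 34) × 83.4 / (72 × 2.5) × 0.85 = 8840.4 / 180.00 × 0.85 ≈ 41.7 mL/min
|75.7 − 41.7| = 34.0 mL/min

34 mL/min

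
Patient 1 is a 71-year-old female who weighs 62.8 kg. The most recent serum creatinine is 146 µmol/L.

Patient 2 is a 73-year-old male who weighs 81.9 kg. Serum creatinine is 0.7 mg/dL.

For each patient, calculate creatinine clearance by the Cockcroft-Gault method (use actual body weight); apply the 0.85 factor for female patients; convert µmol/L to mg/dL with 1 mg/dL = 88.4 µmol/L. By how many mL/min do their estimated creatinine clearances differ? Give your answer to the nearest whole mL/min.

Patient 1: SCr = 146 / 88.4 = 1.652 mg/dL
Patient 1: CrCl = (140 − 71) × 62.8 / (72 × 1.652) × 0.85 = 4333.2 / 118.94 × 0.85 ≈ 31.0 mL/min
Patient 2: CrCl = (140 − 73) × 81.9 / (72 × 0.7) = 5487.3 / 50.40 ≈ 108.9 mL/min
|31.0 − 108.9| = 77.9 mL/min

78 mL/min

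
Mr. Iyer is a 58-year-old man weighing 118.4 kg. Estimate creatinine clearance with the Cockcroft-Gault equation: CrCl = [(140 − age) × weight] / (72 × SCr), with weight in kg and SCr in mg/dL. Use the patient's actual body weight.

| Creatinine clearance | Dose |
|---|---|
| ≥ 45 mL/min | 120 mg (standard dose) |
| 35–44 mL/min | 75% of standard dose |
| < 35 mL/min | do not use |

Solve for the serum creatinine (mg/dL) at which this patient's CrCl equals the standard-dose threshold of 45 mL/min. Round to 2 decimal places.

3.00 mg/dL

Standard dose requires CrCl ≥ 45 mL/min.
Set (140 − 58) × 118.4 / (72 × SCr) = 45
SCr = (140 − 58) × 118.4 / (72 × 45) = 2.997 mg/dL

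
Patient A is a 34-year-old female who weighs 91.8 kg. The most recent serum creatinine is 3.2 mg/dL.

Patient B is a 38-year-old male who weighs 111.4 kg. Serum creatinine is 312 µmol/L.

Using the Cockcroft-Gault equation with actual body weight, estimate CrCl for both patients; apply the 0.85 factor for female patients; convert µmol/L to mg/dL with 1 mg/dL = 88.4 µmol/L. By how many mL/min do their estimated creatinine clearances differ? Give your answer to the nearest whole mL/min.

9 mL/min

Patient A: CrCl = (140 − 34) × 91.8 / (72 × 3.2) × 0.85 = 9730.8 / 230.40 × 0.85 ≈ 35.9 mL/min
Patient B: SCr = 312 / 88.4 = 3.529 mg/dL
Patient B: CrCl = (140 − 38) × 111.4 / (72 × 3.529) = 11362.8 / 254.09 ≈ 44.7 mL/min
|35.9 − 44.7| = 8.8 mL/min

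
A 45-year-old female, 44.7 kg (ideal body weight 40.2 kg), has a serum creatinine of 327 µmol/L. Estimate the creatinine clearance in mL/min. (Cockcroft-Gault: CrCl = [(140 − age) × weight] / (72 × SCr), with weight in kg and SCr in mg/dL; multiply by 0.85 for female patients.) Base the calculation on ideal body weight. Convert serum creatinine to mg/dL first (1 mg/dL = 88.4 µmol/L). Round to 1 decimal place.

SCr = 327 / 88.4 = 3.699 mg/dL
CrCl = (140 − 45) × 40.2 / (72 × 3.699) × 0.85 = 3819.0 / 266.33 × 0.85 ≈ 12.2 mL/min

12.2 mL/min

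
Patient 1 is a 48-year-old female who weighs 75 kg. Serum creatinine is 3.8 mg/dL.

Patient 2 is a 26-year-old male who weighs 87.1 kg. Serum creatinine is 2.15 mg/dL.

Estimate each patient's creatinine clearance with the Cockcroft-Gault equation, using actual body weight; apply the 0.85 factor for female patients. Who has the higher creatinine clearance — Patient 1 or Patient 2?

Patient 1: CrCl = (140 − 48) × 75 / (72 × 3.8) × 0.85 = 6900.0 / 273.60 × 0.85 ≈ 21.4 mL/min
Patient 2: CrCl = (140 − 26) × 87.1 / (72 × 2.15) = 9929.4 / 154.80 ≈ 64.1 mL/min
21.4 vs 64.1 mL/min → Patient 2 is higher.

Patient 2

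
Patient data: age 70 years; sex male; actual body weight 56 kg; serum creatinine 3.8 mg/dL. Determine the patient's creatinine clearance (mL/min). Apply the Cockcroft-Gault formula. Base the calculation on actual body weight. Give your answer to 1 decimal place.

CrCl = (140 − 70) × 56 / (72 × 3.8) = 3920.0 / 273.60 ≈ 14.3 mL/min

14.3 mL/min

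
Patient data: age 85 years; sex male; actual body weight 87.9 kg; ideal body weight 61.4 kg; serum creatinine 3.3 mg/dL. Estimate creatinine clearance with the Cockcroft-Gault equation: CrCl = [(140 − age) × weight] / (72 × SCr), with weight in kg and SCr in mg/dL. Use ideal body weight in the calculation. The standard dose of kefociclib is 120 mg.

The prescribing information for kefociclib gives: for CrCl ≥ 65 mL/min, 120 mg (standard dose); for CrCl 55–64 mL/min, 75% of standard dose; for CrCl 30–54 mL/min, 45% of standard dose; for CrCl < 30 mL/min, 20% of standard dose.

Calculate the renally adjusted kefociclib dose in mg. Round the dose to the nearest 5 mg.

CrCl = (140 − 85) × 61.4 / (72 × 3.3) = 3377.0 / 237.60 ≈ 14.2 mL/min
CrCl ≈ 14 mL/min → bracket < 30 mL/min.
20% of 120 mg = 24 mg → 25 mg

25 mg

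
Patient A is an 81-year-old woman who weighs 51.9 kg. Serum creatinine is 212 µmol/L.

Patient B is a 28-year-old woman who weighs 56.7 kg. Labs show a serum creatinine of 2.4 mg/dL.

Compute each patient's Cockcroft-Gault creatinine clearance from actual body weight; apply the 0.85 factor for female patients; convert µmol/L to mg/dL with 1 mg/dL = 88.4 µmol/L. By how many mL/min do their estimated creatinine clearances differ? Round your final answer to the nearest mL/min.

Patient A: SCr = 212 / 88.4 = 2.398 mg/dL
Patient A: CrCl = (140 − 81) × 51.9 / (72 × 2.398) × 0.85 = 3062.1 / 172.66 × 0.85 ≈ 15.1 mL/min
Patient B: CrCl = (140 − 28) × 56.7 / (72 × 2.4) × 0.85 = 6350.4 / 172.80 × 0.85 ≈ 31.2 mL/min
|15.1 − 31.2| = 16.1 mL/min

16 mL/min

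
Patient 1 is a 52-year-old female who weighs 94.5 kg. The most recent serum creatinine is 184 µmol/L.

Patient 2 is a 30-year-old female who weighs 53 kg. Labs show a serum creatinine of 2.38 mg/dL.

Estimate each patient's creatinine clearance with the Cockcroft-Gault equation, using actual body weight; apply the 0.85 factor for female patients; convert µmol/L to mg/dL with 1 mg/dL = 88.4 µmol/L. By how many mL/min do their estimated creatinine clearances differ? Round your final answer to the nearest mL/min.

Patient 1: SCr = 184 / 88.4 = 2.081 mg/dL
Patient 1: CrCl = (140 − 52) × 94.5 / (72 × 2.081) × 0.85 = 8316.0 / 149.83 × 0.85 ≈ 47.2 mL/min
Patient 2: CrCl = (140 − 30) × 53 / (72 × 2.38) × 0.85 = 5830.0 / 171.36 × 0.85 ≈ 28.9 mL/min
|47.2 − 28.9| = 18.3 mL/min

18 mL/min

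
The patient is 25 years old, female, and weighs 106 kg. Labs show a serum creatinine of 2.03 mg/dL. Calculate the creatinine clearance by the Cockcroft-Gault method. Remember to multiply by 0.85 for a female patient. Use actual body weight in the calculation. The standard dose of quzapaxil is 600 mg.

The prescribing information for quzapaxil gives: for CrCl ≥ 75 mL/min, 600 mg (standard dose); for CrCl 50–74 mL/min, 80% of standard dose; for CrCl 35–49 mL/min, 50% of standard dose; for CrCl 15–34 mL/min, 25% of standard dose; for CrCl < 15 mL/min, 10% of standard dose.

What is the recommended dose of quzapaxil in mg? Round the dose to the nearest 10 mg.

480 mg

CrCl = (140 − 25) × 106 / (72 × 2.03) × 0.85 = 12190.0 / 146.16 × 0.85 ≈ 70.9 mL/min
CrCl ≈ 71 mL/min → bracket 50–74 mL/min.
80% of 600 mg = 480 mg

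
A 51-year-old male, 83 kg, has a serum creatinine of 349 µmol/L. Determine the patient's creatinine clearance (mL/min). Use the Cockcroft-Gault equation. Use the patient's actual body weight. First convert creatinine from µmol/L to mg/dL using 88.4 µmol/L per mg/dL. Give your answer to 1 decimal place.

26.0 mL/min

SCr = 349 / 88.4 = 3.948 mg/dL
CrCl = (140 − 51) × 83 / (72 × 3.948) = 7387.0 / 284.26 ≈ 26.0 mL/min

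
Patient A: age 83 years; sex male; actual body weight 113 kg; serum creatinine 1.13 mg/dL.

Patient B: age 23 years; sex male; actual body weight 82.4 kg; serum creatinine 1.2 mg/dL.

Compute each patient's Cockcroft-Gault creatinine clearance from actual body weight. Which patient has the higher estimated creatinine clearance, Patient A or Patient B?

Patient A: CrCl = (140 − 83) × 113 / (72 × 1.13) = 6441.0 / 81.36 ≈ 79.2 mL/min
Patient B: CrCl = (140 − 23) × 82.4 / (72 × 1.2) = 9640.8 / 86.40 ≈ 111.6 mL/min
79.2 vs 111.6 mL/min → Patient B is higher.

Patient B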